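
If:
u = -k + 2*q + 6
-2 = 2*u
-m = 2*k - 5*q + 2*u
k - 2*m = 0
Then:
No Solution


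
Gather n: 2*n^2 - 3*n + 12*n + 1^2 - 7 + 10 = 2*n^2 + 9*n + 4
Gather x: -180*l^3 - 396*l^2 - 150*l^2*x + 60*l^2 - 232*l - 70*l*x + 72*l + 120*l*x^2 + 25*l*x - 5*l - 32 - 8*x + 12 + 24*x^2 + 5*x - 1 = -180*l^3 - 336*l^2 - 165*l + x^2*(120*l + 24) + x*(-150*l^2 - 45*l - 3) - 21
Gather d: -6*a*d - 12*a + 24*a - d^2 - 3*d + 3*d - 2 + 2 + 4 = -6*a*d + 12*a - d^2 + 4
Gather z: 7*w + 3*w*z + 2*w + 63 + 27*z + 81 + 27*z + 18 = 9*w + z*(3*w + 54) + 162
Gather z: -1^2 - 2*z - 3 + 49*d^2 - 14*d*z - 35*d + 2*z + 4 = 49*d^2 - 14*d*z - 35*d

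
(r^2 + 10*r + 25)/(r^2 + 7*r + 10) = (r + 5)/(r + 2)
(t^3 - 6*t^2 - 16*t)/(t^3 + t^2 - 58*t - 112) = t/(t + 7)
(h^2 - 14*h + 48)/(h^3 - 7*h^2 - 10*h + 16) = (h - 6)/(h^2 + h - 2)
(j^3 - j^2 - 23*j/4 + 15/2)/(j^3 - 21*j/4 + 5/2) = (2*j - 3)/(2*j - 1)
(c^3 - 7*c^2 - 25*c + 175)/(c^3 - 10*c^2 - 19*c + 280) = (c - 5)/(c - 8)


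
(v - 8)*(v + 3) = v^2 - 5*v - 24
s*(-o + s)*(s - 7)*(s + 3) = -o*s^3 + 4*o*s^2 + 21*o*s + s^4 - 4*s^3 - 21*s^2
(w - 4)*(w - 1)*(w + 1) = w^3 - 4*w^2 - w + 4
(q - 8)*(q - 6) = q^2 - 14*q + 48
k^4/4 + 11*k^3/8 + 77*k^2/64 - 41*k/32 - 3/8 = (k/4 + 1/2)*(k - 3/4)*(k + 1/4)*(k + 4)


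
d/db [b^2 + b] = 2*b + 1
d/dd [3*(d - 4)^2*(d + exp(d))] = 3*(d - 4)*(2*d + (d - 4)*(exp(d) + 1) + 2*exp(d))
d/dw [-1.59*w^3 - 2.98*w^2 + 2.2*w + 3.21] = -4.77*w^2 - 5.96*w + 2.2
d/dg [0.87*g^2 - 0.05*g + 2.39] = 1.74*g - 0.05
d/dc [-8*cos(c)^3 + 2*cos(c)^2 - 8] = 4*(6*cos(c) - 1)*sin(c)*cos(c)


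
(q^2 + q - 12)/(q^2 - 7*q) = (q^2 + q - 12)/(q*(q - 7))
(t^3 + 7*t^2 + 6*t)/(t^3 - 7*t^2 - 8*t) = (t + 6)/(t - 8)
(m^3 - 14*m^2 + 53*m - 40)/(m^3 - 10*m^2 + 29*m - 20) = (m - 8)/(m - 4)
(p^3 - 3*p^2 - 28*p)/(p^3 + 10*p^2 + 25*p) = (p^2 - 3*p - 28)/(p^2 + 10*p + 25)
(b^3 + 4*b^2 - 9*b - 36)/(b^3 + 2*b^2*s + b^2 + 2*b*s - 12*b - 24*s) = (b + 3)/(b + 2*s)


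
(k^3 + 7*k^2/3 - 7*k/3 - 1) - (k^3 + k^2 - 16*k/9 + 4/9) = 4*k^2/3 - 5*k/9 - 13/9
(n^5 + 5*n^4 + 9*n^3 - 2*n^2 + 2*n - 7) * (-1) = -n^5 - 5*n^4 - 9*n^3 + 2*n^2 - 2*n + 7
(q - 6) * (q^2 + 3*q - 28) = q^3 - 3*q^2 - 46*q + 168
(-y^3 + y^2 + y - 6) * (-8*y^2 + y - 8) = 8*y^5 - 9*y^4 + y^3 + 41*y^2 - 14*y + 48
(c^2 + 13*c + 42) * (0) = 0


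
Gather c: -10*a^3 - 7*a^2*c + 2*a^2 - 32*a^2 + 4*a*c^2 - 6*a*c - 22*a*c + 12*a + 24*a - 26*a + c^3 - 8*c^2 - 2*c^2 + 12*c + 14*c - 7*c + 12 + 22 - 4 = -10*a^3 - 30*a^2 + 10*a + c^3 + c^2*(4*a - 10) + c*(-7*a^2 - 28*a + 19) + 30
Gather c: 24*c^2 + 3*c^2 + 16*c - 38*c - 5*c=27*c^2 - 27*c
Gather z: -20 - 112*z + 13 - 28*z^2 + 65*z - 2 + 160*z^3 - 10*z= 160*z^3 - 28*z^2 - 57*z - 9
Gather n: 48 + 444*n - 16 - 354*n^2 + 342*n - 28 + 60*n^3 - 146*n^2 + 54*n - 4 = 60*n^3 - 500*n^2 + 840*n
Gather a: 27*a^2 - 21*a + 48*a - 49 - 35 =27*a^2 + 27*a - 84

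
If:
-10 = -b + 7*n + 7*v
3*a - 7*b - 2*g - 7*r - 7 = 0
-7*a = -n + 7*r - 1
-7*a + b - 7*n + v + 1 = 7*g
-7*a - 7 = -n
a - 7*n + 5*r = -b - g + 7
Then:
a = -24363/22477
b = -9484/3211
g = 27236/22477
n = -1886/3211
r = 8/7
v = -24/19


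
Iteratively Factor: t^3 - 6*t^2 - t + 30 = (t + 2)*(t^2 - 8*t + 15) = (t - 5)*(t + 2)*(t - 3)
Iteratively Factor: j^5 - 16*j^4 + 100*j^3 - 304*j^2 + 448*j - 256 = (j - 2)*(j^4 - 14*j^3 + 72*j^2 - 160*j + 128) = (j - 2)^2*(j^3 - 12*j^2 + 48*j - 64) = (j - 4)*(j - 2)^2*(j^2 - 8*j + 16) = (j - 4)^2*(j - 2)^2*(j - 4)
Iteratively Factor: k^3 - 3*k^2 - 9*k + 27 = (k + 3)*(k^2 - 6*k + 9) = (k - 3)*(k + 3)*(k - 3)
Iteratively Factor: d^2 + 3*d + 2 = (d + 2)*(d + 1)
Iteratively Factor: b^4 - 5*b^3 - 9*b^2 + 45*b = (b - 3)*(b^3 - 2*b^2 - 15*b) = (b - 5)*(b - 3)*(b^2 + 3*b) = b*(b - 5)*(b - 3)*(b + 3)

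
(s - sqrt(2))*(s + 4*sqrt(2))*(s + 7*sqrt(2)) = s^3 + 10*sqrt(2)*s^2 + 34*s - 56*sqrt(2)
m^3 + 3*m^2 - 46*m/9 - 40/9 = (m - 5/3)*(m + 2/3)*(m + 4)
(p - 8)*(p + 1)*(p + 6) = p^3 - p^2 - 50*p - 48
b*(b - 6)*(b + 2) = b^3 - 4*b^2 - 12*b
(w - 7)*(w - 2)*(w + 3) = w^3 - 6*w^2 - 13*w + 42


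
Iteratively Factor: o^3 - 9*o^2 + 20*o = (o - 4)*(o^2 - 5*o) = o*(o - 4)*(o - 5)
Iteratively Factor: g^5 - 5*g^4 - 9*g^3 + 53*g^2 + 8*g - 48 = (g - 4)*(g^4 - g^3 - 13*g^2 + g + 12) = (g - 4)*(g - 1)*(g^3 - 13*g - 12) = (g - 4)*(g - 1)*(g + 3)*(g^2 - 3*g - 4) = (g - 4)*(g - 1)*(g + 1)*(g + 3)*(g - 4)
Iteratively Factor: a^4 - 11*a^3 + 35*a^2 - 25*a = (a)*(a^3 - 11*a^2 + 35*a - 25) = a*(a - 1)*(a^2 - 10*a + 25) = a*(a - 5)*(a - 1)*(a - 5)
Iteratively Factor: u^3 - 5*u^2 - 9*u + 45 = (u - 5)*(u^2 - 9) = (u - 5)*(u + 3)*(u - 3)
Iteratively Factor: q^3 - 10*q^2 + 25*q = (q)*(q^2 - 10*q + 25) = q*(q - 5)*(q - 5)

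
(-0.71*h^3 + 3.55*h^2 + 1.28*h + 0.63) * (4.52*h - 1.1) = -3.2092*h^4 + 16.827*h^3 + 1.8806*h^2 + 1.4396*h - 0.693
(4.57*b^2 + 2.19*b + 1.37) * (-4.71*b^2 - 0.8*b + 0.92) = -21.5247*b^4 - 13.9709*b^3 - 4.0003*b^2 + 0.9188*b + 1.2604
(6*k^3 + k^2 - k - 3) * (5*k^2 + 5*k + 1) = 30*k^5 + 35*k^4 + 6*k^3 - 19*k^2 - 16*k - 3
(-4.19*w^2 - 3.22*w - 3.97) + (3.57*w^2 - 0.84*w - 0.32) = -0.620000000000001*w^2 - 4.06*w - 4.29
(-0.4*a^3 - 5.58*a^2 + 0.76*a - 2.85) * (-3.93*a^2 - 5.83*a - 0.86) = 1.572*a^5 + 24.2614*a^4 + 29.8886*a^3 + 11.5685*a^2 + 15.9619*a + 2.451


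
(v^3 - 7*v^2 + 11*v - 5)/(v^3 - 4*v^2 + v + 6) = (v^3 - 7*v^2 + 11*v - 5)/(v^3 - 4*v^2 + v + 6)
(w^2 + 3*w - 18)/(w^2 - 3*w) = (w + 6)/w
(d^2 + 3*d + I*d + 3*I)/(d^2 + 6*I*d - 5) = (d + 3)/(d + 5*I)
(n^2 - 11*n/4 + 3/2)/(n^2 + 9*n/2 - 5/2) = (4*n^2 - 11*n + 6)/(2*(2*n^2 + 9*n - 5))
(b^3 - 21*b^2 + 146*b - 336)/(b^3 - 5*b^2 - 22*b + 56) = (b^2 - 14*b + 48)/(b^2 + 2*b - 8)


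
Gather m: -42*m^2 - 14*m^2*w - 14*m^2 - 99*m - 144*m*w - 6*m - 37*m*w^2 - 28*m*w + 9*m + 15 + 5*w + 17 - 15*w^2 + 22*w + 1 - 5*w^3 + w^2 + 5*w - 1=m^2*(-14*w - 56) + m*(-37*w^2 - 172*w - 96) - 5*w^3 - 14*w^2 + 32*w + 32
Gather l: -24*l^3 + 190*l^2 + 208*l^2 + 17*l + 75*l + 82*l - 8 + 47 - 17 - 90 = -24*l^3 + 398*l^2 + 174*l - 68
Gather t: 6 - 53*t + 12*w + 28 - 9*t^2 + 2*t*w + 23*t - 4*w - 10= -9*t^2 + t*(2*w - 30) + 8*w + 24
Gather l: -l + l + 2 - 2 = 0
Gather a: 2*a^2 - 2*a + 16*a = 2*a^2 + 14*a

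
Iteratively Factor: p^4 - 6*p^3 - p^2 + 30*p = (p)*(p^3 - 6*p^2 - p + 30) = p*(p - 3)*(p^2 - 3*p - 10) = p*(p - 3)*(p + 2)*(p - 5)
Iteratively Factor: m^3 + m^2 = (m)*(m^2 + m) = m^2*(m + 1)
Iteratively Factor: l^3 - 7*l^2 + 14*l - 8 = (l - 2)*(l^2 - 5*l + 4) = (l - 4)*(l - 2)*(l - 1)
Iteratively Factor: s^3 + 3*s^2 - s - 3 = (s - 1)*(s^2 + 4*s + 3) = (s - 1)*(s + 3)*(s + 1)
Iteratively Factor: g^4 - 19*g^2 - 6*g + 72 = (g - 2)*(g^3 + 2*g^2 - 15*g - 36) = (g - 2)*(g + 3)*(g^2 - g - 12) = (g - 4)*(g - 2)*(g + 3)*(g + 3)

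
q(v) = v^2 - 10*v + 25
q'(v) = 2*v - 10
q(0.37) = 21.44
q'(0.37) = -9.26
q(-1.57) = 43.16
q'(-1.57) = -13.14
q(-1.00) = 36.00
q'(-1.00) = -12.00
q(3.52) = 2.19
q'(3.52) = -2.96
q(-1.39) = 40.83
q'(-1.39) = -12.78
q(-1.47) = 41.86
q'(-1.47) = -12.94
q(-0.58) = 31.14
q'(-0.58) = -11.16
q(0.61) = 19.27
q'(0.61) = -8.78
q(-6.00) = 121.00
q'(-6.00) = -22.00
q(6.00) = 1.00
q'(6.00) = 2.00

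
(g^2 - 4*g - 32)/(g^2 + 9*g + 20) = (g - 8)/(g + 5)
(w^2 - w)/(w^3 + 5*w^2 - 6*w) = 1/(w + 6)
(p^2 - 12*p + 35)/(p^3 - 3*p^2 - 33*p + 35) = (p - 5)/(p^2 + 4*p - 5)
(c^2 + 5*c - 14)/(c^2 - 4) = (c + 7)/(c + 2)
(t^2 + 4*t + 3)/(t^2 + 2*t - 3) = (t + 1)/(t - 1)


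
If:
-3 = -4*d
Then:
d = 3/4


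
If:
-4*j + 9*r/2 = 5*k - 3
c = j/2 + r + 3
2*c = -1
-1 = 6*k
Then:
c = -1/2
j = -143/75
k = -1/6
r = -191/75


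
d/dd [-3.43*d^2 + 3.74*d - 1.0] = 3.74 - 6.86*d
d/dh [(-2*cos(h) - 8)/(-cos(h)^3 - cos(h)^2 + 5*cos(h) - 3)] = 2*(15*cos(h) + cos(2*h) + 24)*sin(h)/((cos(h) - 1)^3*(cos(h) + 3)^2)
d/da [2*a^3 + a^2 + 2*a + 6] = 6*a^2 + 2*a + 2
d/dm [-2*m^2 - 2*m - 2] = -4*m - 2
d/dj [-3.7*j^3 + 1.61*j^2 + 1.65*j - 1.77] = -11.1*j^2 + 3.22*j + 1.65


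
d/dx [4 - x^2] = -2*x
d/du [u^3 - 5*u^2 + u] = 3*u^2 - 10*u + 1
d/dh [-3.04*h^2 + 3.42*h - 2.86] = 3.42 - 6.08*h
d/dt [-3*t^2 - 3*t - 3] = -6*t - 3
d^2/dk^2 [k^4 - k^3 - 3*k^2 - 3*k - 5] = 12*k^2 - 6*k - 6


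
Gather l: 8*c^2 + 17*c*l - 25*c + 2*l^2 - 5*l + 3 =8*c^2 - 25*c + 2*l^2 + l*(17*c - 5) + 3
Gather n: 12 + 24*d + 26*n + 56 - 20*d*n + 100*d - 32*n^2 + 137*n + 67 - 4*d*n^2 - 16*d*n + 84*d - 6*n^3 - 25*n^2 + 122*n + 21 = 208*d - 6*n^3 + n^2*(-4*d - 57) + n*(285 - 36*d) + 156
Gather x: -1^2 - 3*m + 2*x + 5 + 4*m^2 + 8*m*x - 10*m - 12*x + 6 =4*m^2 - 13*m + x*(8*m - 10) + 10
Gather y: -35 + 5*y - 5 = 5*y - 40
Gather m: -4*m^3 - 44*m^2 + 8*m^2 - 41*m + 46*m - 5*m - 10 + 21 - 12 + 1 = -4*m^3 - 36*m^2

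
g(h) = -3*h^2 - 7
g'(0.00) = 0.00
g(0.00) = -7.00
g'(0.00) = 0.00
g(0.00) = -7.00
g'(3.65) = -21.90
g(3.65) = -46.97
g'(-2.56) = 15.36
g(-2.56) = -26.66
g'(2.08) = -12.48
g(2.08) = -19.98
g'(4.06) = -24.36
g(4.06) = -56.45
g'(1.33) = -7.98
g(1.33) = -12.31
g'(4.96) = -29.76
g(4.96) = -80.80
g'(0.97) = -5.82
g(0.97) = -9.82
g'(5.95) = -35.70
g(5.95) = -113.21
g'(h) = -6*h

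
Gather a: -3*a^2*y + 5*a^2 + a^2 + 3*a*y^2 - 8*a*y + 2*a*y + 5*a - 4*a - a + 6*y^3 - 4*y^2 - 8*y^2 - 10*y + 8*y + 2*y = a^2*(6 - 3*y) + a*(3*y^2 - 6*y) + 6*y^3 - 12*y^2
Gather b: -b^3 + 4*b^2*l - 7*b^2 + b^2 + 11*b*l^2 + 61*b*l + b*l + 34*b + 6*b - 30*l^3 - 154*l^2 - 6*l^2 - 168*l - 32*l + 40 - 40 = -b^3 + b^2*(4*l - 6) + b*(11*l^2 + 62*l + 40) - 30*l^3 - 160*l^2 - 200*l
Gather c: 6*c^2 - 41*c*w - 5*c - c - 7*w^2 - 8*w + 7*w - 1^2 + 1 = 6*c^2 + c*(-41*w - 6) - 7*w^2 - w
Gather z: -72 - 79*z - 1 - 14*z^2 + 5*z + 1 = -14*z^2 - 74*z - 72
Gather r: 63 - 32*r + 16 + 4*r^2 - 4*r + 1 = 4*r^2 - 36*r + 80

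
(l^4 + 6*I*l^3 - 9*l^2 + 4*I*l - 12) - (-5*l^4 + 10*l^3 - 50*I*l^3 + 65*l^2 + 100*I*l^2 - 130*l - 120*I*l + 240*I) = 6*l^4 - 10*l^3 + 56*I*l^3 - 74*l^2 - 100*I*l^2 + 130*l + 124*I*l - 12 - 240*I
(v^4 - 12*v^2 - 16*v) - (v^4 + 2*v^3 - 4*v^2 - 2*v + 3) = -2*v^3 - 8*v^2 - 14*v - 3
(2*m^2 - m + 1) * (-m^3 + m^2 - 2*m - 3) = -2*m^5 + 3*m^4 - 6*m^3 - 3*m^2 + m - 3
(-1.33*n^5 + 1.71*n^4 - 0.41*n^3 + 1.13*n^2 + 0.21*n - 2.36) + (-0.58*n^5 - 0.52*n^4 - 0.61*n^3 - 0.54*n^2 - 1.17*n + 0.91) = -1.91*n^5 + 1.19*n^4 - 1.02*n^3 + 0.59*n^2 - 0.96*n - 1.45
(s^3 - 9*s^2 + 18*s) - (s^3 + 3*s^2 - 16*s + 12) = -12*s^2 + 34*s - 12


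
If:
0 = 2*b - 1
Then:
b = 1/2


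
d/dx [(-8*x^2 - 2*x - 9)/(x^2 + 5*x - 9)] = (-38*x^2 + 162*x + 63)/(x^4 + 10*x^3 + 7*x^2 - 90*x + 81)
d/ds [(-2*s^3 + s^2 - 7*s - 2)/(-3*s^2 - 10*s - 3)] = (6*s^4 + 40*s^3 - 13*s^2 - 18*s + 1)/(9*s^4 + 60*s^3 + 118*s^2 + 60*s + 9)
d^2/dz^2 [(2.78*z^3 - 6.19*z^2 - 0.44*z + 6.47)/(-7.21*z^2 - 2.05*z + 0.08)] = (2.27373675443232e-13*z^5 + 4.54747350886464e-13*z^4 - 163.80949*z^3 - 1993.86489*z^2 - 572.36301*z - 61.62059)/(374.805361*z^6 + 319.702215*z^5 + 78.423891*z^4 + 1.520485*z^3 - 0.870168*z^2 + 0.03936*z - 0.000512)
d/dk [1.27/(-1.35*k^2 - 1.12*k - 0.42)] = (3.429*k + 1.4224)/(1.35*k^2 + 1.12*k + 0.42)^2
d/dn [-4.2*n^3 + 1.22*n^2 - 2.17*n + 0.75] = -12.6*n^2 + 2.44*n - 2.17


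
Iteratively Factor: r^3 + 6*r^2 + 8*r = (r)*(r^2 + 6*r + 8) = r*(r + 4)*(r + 2)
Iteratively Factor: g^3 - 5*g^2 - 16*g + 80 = (g + 4)*(g^2 - 9*g + 20) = (g - 4)*(g + 4)*(g - 5)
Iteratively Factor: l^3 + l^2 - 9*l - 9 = (l + 3)*(l^2 - 2*l - 3) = (l + 1)*(l + 3)*(l - 3)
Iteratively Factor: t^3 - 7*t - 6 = (t + 1)*(t^2 - t - 6) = (t + 1)*(t + 2)*(t - 3)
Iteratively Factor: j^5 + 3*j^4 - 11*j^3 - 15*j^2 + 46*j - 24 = (j + 3)*(j^4 - 11*j^2 + 18*j - 8) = (j + 3)*(j + 4)*(j^3 - 4*j^2 + 5*j - 2) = (j - 2)*(j + 3)*(j + 4)*(j^2 - 2*j + 1) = (j - 2)*(j - 1)*(j + 3)*(j + 4)*(j - 1)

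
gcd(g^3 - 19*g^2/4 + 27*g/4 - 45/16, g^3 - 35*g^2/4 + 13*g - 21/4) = g - 3/4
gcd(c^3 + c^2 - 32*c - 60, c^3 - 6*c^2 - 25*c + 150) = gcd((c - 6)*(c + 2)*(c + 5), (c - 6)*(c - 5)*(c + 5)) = c^2 - c - 30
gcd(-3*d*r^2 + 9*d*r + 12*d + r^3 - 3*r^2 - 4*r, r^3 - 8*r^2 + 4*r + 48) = r - 4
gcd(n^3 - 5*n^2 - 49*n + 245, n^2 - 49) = n^2 - 49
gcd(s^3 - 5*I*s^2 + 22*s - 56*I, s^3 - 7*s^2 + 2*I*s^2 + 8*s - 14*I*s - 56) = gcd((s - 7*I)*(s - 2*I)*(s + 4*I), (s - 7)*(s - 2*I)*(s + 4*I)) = s^2 + 2*I*s + 8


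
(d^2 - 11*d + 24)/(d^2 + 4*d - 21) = (d - 8)/(d + 7)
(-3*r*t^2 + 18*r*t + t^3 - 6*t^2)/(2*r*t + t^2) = (-3*r*t + 18*r + t^2 - 6*t)/(2*r + t)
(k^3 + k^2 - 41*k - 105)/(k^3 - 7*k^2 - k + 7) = (k^2 + 8*k + 15)/(k^2 - 1)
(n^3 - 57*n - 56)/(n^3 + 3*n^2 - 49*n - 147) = (n^2 - 7*n - 8)/(n^2 - 4*n - 21)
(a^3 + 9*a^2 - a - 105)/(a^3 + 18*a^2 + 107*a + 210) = (a - 3)/(a + 6)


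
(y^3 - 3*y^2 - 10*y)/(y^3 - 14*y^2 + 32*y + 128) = y*(y - 5)/(y^2 - 16*y + 64)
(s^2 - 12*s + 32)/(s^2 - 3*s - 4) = (s - 8)/(s + 1)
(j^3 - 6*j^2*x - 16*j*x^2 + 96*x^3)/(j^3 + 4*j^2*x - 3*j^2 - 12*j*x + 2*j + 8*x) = (j^2 - 10*j*x + 24*x^2)/(j^2 - 3*j + 2)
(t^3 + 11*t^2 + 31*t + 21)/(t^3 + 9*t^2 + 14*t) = (t^2 + 4*t + 3)/(t*(t + 2))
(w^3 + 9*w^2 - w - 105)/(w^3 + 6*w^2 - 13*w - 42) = (w + 5)/(w + 2)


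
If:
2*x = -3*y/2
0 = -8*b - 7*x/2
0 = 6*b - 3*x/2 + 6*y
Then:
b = 0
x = 0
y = 0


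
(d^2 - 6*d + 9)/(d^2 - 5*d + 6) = (d - 3)/(d - 2)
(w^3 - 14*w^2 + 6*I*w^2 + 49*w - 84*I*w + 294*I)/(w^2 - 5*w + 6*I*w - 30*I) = (w^2 - 14*w + 49)/(w - 5)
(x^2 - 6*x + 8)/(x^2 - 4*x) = (x - 2)/x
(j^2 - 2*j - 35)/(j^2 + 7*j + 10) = (j - 7)/(j + 2)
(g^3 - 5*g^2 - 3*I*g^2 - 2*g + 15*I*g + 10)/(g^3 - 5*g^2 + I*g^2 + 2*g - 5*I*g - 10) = (g - 2*I)/(g + 2*I)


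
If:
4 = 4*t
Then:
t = 1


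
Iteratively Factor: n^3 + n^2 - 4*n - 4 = (n + 2)*(n^2 - n - 2) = (n + 1)*(n + 2)*(n - 2)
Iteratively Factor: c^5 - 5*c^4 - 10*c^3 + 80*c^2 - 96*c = (c + 4)*(c^4 - 9*c^3 + 26*c^2 - 24*c) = c*(c + 4)*(c^3 - 9*c^2 + 26*c - 24) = c*(c - 2)*(c + 4)*(c^2 - 7*c + 12) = c*(c - 3)*(c - 2)*(c + 4)*(c - 4)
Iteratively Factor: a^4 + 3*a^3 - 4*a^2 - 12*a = (a)*(a^3 + 3*a^2 - 4*a - 12) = a*(a + 3)*(a^2 - 4) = a*(a + 2)*(a + 3)*(a - 2)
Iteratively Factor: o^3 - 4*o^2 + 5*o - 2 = (o - 2)*(o^2 - 2*o + 1) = (o - 2)*(o - 1)*(o - 1)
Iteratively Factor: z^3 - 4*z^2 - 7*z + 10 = (z - 5)*(z^2 + z - 2) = (z - 5)*(z + 2)*(z - 1)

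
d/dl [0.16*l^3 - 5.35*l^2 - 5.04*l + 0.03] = 0.48*l^2 - 10.7*l - 5.04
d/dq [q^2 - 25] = 2*q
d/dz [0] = 0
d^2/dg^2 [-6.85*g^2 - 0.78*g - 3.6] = -13.7000000000000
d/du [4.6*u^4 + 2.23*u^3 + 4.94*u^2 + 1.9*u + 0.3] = 18.4*u^3 + 6.69*u^2 + 9.88*u + 1.9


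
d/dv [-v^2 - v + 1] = -2*v - 1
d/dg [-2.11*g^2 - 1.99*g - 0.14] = -4.22*g - 1.99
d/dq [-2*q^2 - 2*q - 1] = -4*q - 2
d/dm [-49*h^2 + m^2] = 2*m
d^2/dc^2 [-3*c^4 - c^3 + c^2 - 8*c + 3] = -36*c^2 - 6*c + 2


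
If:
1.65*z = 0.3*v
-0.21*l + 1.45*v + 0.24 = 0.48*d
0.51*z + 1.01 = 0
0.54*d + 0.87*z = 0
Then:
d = 3.19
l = -81.36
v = -10.89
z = -1.98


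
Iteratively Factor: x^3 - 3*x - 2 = (x + 1)*(x^2 - x - 2) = (x + 1)^2*(x - 2)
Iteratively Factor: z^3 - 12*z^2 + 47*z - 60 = (z - 3)*(z^2 - 9*z + 20) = (z - 4)*(z - 3)*(z - 5)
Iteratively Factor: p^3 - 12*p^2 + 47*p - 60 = (p - 3)*(p^2 - 9*p + 20) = (p - 5)*(p - 3)*(p - 4)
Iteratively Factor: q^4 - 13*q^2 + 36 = (q + 3)*(q^3 - 3*q^2 - 4*q + 12) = (q + 2)*(q + 3)*(q^2 - 5*q + 6) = (q - 2)*(q + 2)*(q + 3)*(q - 3)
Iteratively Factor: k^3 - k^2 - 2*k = (k + 1)*(k^2 - 2*k) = (k - 2)*(k + 1)*(k)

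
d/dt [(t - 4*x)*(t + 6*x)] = 2*t + 2*x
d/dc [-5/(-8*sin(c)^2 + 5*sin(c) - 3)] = 5*(5 - 16*sin(c))*cos(c)/(8*sin(c)^2 - 5*sin(c) + 3)^2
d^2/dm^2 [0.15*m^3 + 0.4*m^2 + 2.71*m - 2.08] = 0.9*m + 0.8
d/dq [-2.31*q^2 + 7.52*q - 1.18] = 7.52 - 4.62*q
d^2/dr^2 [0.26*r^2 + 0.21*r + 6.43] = 0.520000000000000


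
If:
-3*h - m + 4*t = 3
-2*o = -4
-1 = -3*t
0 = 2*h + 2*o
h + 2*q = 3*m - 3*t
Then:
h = -2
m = 13/3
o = 2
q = 7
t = 1/3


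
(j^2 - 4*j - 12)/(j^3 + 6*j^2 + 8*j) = (j - 6)/(j*(j + 4))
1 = 1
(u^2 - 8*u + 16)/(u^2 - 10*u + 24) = (u - 4)/(u - 6)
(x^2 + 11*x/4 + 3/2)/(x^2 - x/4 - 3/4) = (x + 2)/(x - 1)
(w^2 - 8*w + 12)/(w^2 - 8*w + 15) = (w^2 - 8*w + 12)/(w^2 - 8*w + 15)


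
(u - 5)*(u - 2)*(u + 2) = u^3 - 5*u^2 - 4*u + 20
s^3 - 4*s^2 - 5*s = s*(s - 5)*(s + 1)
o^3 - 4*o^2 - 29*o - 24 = (o - 8)*(o + 1)*(o + 3)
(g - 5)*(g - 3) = g^2 - 8*g + 15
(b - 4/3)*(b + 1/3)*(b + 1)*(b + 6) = b^4 + 6*b^3 - 13*b^2/9 - 82*b/9 - 8/3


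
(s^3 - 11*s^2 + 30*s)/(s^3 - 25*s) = (s - 6)/(s + 5)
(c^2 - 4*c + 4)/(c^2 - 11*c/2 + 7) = 2*(c - 2)/(2*c - 7)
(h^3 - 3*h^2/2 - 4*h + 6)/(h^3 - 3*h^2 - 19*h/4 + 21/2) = 2*(h - 2)/(2*h - 7)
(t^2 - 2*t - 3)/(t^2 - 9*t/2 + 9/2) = 2*(t + 1)/(2*t - 3)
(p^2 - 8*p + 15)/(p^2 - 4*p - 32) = (-p^2 + 8*p - 15)/(-p^2 + 4*p + 32)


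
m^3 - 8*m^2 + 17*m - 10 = (m - 5)*(m - 2)*(m - 1)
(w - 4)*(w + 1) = w^2 - 3*w - 4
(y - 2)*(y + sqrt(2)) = y^2 - 2*y + sqrt(2)*y - 2*sqrt(2)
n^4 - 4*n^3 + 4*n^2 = n^2*(n - 2)^2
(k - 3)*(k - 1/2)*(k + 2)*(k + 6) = k^4 + 9*k^3/2 - 29*k^2/2 - 30*k + 18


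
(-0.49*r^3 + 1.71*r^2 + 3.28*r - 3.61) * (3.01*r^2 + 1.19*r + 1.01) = -1.4749*r^5 + 4.564*r^4 + 11.4128*r^3 - 5.2358*r^2 - 0.9831*r - 3.6461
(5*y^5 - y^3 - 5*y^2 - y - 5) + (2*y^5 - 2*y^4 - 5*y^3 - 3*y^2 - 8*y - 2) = 7*y^5 - 2*y^4 - 6*y^3 - 8*y^2 - 9*y - 7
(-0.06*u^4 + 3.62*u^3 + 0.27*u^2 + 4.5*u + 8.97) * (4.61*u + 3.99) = -0.2766*u^5 + 16.4488*u^4 + 15.6885*u^3 + 21.8223*u^2 + 59.3067*u + 35.7903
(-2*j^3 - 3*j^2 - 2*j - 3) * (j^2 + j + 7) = -2*j^5 - 5*j^4 - 19*j^3 - 26*j^2 - 17*j - 21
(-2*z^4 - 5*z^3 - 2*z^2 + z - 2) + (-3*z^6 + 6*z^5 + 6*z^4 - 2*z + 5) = -3*z^6 + 6*z^5 + 4*z^4 - 5*z^3 - 2*z^2 - z + 3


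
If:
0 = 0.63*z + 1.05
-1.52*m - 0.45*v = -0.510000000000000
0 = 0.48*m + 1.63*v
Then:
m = 0.37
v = -0.11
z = -1.67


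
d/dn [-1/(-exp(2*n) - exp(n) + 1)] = (-2*exp(n) - 1)*exp(n)/(exp(2*n) + exp(n) - 1)^2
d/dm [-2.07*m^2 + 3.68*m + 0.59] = 3.68 - 4.14*m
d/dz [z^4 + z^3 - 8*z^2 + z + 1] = 4*z^3 + 3*z^2 - 16*z + 1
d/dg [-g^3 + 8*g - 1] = 8 - 3*g^2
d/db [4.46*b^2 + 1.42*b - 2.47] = 8.92*b + 1.42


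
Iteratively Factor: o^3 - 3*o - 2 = (o - 2)*(o^2 + 2*o + 1) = (o - 2)*(o + 1)*(o + 1)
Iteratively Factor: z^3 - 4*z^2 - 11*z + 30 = (z + 3)*(z^2 - 7*z + 10) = (z - 2)*(z + 3)*(z - 5)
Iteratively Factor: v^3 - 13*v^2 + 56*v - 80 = (v - 5)*(v^2 - 8*v + 16) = (v - 5)*(v - 4)*(v - 4)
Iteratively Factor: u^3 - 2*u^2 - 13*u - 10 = (u + 1)*(u^2 - 3*u - 10) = (u - 5)*(u + 1)*(u + 2)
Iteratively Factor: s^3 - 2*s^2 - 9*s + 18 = (s - 3)*(s^2 + s - 6) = (s - 3)*(s + 3)*(s - 2)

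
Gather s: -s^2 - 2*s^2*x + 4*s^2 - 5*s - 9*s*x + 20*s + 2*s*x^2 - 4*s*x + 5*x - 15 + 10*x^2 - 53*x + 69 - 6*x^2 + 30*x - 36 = s^2*(3 - 2*x) + s*(2*x^2 - 13*x + 15) + 4*x^2 - 18*x + 18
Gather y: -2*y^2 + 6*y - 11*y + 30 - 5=-2*y^2 - 5*y + 25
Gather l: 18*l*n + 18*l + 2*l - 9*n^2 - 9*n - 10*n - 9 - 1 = l*(18*n + 20) - 9*n^2 - 19*n - 10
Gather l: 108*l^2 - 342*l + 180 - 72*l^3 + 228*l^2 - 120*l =-72*l^3 + 336*l^2 - 462*l + 180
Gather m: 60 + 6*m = 6*m + 60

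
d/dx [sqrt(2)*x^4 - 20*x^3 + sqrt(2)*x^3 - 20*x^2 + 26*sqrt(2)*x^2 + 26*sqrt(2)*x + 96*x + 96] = 4*sqrt(2)*x^3 - 60*x^2 + 3*sqrt(2)*x^2 - 40*x + 52*sqrt(2)*x + 26*sqrt(2) + 96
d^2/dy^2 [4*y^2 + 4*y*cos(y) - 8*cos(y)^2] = -4*y*cos(y) - 32*sin(y)^2 - 8*sin(y) + 24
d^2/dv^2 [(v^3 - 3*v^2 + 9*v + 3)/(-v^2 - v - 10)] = 6*(-v^3 - 43*v^2 - 13*v + 139)/(v^6 + 3*v^5 + 33*v^4 + 61*v^3 + 330*v^2 + 300*v + 1000)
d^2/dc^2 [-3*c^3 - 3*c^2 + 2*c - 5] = -18*c - 6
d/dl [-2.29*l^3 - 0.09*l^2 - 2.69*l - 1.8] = -6.87*l^2 - 0.18*l - 2.69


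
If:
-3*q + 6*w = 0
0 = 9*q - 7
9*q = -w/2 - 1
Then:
No Solution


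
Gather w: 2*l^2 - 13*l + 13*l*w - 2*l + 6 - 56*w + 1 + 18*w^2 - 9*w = 2*l^2 - 15*l + 18*w^2 + w*(13*l - 65) + 7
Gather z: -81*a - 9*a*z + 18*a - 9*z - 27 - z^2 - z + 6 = -63*a - z^2 + z*(-9*a - 10) - 21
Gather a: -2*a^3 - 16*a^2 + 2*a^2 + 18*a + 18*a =-2*a^3 - 14*a^2 + 36*a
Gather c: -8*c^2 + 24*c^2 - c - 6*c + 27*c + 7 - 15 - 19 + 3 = 16*c^2 + 20*c - 24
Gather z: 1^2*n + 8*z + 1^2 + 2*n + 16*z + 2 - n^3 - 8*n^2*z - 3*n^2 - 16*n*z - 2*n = -n^3 - 3*n^2 + n + z*(-8*n^2 - 16*n + 24) + 3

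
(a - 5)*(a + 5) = a^2 - 25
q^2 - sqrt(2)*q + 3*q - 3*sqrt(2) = (q + 3)*(q - sqrt(2))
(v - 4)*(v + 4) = v^2 - 16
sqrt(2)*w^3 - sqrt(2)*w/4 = w*(w - 1/2)*(sqrt(2)*w + sqrt(2)/2)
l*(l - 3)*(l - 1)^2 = l^4 - 5*l^3 + 7*l^2 - 3*l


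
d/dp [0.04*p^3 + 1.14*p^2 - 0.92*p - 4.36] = 0.12*p^2 + 2.28*p - 0.92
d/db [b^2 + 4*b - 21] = 2*b + 4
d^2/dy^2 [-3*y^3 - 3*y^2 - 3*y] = -18*y - 6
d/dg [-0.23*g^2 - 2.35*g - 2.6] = -0.46*g - 2.35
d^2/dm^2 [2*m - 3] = 0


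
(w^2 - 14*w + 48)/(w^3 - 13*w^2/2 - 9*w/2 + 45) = 2*(w - 8)/(2*w^2 - w - 15)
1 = 1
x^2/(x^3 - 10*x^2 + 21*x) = x/(x^2 - 10*x + 21)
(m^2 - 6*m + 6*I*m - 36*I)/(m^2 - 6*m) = (m + 6*I)/m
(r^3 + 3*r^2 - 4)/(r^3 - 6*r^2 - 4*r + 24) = (r^2 + r - 2)/(r^2 - 8*r + 12)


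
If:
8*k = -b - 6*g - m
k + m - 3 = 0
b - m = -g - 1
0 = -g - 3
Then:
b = 10/3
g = -3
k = 5/3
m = 4/3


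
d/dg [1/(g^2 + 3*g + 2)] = (-2*g - 3)/(g^2 + 3*g + 2)^2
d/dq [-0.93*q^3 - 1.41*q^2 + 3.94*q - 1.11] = -2.79*q^2 - 2.82*q + 3.94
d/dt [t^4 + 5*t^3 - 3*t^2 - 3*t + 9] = 4*t^3 + 15*t^2 - 6*t - 3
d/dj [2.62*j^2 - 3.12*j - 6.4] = 5.24*j - 3.12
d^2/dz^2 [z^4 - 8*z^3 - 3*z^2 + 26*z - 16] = 12*z^2 - 48*z - 6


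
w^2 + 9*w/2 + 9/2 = (w + 3/2)*(w + 3)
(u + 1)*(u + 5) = u^2 + 6*u + 5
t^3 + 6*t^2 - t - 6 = (t - 1)*(t + 1)*(t + 6)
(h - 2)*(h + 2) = h^2 - 4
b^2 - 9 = (b - 3)*(b + 3)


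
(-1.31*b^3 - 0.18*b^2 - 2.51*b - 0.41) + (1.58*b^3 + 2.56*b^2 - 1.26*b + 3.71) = 0.27*b^3 + 2.38*b^2 - 3.77*b + 3.3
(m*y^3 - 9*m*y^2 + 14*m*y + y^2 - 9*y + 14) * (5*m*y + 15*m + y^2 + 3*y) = 5*m^2*y^4 - 30*m^2*y^3 - 65*m^2*y^2 + 210*m^2*y + m*y^5 - 6*m*y^4 - 8*m*y^3 + 12*m*y^2 - 65*m*y + 210*m + y^4 - 6*y^3 - 13*y^2 + 42*y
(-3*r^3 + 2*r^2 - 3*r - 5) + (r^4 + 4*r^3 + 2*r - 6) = r^4 + r^3 + 2*r^2 - r - 11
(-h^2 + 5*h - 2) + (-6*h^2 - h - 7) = -7*h^2 + 4*h - 9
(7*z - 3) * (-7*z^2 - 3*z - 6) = -49*z^3 - 33*z + 18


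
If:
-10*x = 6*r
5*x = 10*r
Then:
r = 0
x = 0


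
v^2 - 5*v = v*(v - 5)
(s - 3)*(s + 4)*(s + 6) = s^3 + 7*s^2 - 6*s - 72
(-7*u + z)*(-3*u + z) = 21*u^2 - 10*u*z + z^2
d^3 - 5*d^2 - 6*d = d*(d - 6)*(d + 1)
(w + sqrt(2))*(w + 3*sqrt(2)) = w^2 + 4*sqrt(2)*w + 6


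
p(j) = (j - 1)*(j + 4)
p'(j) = 2*j + 3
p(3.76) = 21.42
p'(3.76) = 10.52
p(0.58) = -1.92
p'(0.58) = 4.16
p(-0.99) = -5.99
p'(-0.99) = 1.02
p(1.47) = 2.57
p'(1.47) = 5.94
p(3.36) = 17.37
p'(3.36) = 9.72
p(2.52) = 9.91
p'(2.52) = 8.04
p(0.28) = -3.08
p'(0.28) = 3.56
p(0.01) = -3.97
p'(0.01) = 3.02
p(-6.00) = 14.00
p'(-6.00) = -9.00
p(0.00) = -4.00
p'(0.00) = 3.00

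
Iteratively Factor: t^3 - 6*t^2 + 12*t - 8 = (t - 2)*(t^2 - 4*t + 4) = (t - 2)^2*(t - 2)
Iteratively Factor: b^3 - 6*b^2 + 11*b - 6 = (b - 3)*(b^2 - 3*b + 2) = (b - 3)*(b - 2)*(b - 1)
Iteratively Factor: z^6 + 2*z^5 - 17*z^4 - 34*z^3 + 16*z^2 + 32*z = (z + 4)*(z^5 - 2*z^4 - 9*z^3 + 2*z^2 + 8*z) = (z + 2)*(z + 4)*(z^4 - 4*z^3 - z^2 + 4*z) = z*(z + 2)*(z + 4)*(z^3 - 4*z^2 - z + 4) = z*(z + 1)*(z + 2)*(z + 4)*(z^2 - 5*z + 4) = z*(z - 1)*(z + 1)*(z + 2)*(z + 4)*(z - 4)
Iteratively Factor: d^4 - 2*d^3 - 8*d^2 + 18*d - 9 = (d - 3)*(d^3 + d^2 - 5*d + 3) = (d - 3)*(d - 1)*(d^2 + 2*d - 3) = (d - 3)*(d - 1)^2*(d + 3)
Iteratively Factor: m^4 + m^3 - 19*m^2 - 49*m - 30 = (m + 1)*(m^3 - 19*m - 30) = (m + 1)*(m + 2)*(m^2 - 2*m - 15) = (m + 1)*(m + 2)*(m + 3)*(m - 5)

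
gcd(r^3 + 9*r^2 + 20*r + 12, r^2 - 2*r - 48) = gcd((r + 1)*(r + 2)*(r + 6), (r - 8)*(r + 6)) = r + 6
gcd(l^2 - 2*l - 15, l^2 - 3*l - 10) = l - 5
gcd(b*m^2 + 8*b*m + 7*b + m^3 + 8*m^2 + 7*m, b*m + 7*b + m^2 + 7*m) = b*m + 7*b + m^2 + 7*m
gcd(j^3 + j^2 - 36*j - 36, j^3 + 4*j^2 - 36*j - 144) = j^2 - 36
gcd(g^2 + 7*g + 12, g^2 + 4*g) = g + 4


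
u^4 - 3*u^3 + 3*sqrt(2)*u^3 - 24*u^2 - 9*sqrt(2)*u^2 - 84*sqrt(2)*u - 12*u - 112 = (u - 7)*(u + 4)*(u + sqrt(2))*(u + 2*sqrt(2))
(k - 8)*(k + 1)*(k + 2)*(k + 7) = k^4 + 2*k^3 - 57*k^2 - 170*k - 112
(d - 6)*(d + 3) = d^2 - 3*d - 18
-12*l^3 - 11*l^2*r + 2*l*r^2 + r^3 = (-3*l + r)*(l + r)*(4*l + r)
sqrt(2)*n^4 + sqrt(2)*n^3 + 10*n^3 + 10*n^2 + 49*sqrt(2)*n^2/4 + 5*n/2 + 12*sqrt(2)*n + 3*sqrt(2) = (n + 1/2)*(n + 2*sqrt(2))*(n + 3*sqrt(2))*(sqrt(2)*n + sqrt(2)/2)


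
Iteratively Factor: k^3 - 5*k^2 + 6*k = (k)*(k^2 - 5*k + 6) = k*(k - 3)*(k - 2)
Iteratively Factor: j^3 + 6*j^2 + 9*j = (j)*(j^2 + 6*j + 9) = j*(j + 3)*(j + 3)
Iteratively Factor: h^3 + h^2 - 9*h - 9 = (h + 1)*(h^2 - 9) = (h - 3)*(h + 1)*(h + 3)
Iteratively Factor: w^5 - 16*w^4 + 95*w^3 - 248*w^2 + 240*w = (w - 4)*(w^4 - 12*w^3 + 47*w^2 - 60*w) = (w - 5)*(w - 4)*(w^3 - 7*w^2 + 12*w) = w*(w - 5)*(w - 4)*(w^2 - 7*w + 12) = w*(w - 5)*(w - 4)*(w - 3)*(w - 4)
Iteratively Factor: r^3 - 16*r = (r)*(r^2 - 16) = r*(r - 4)*(r + 4)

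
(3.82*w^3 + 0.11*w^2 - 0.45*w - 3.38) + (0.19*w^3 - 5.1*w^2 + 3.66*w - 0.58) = 4.01*w^3 - 4.99*w^2 + 3.21*w - 3.96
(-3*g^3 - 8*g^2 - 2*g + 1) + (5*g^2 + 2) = -3*g^3 - 3*g^2 - 2*g + 3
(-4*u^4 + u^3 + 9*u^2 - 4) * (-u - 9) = 4*u^5 + 35*u^4 - 18*u^3 - 81*u^2 + 4*u + 36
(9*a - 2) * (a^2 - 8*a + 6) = 9*a^3 - 74*a^2 + 70*a - 12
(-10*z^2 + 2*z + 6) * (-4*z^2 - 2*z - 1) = 40*z^4 + 12*z^3 - 18*z^2 - 14*z - 6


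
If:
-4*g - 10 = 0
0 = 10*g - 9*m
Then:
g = -5/2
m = -25/9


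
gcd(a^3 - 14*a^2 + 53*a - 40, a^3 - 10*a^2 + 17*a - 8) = a^2 - 9*a + 8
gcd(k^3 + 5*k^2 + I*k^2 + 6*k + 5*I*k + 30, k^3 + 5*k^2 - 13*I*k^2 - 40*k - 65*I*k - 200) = k + 5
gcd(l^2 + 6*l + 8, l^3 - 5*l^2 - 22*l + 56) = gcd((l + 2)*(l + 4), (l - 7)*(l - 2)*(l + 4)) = l + 4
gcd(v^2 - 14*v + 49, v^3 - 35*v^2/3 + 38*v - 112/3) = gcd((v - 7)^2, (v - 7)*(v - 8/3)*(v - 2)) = v - 7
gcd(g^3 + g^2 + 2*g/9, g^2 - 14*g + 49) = 1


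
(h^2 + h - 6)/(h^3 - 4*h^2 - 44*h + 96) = (h + 3)/(h^2 - 2*h - 48)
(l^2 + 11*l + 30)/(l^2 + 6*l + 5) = (l + 6)/(l + 1)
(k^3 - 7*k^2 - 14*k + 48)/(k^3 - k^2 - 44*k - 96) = (k - 2)/(k + 4)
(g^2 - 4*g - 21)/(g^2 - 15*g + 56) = (g + 3)/(g - 8)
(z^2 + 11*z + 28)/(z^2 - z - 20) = (z + 7)/(z - 5)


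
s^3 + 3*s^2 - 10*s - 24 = (s - 3)*(s + 2)*(s + 4)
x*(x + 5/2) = x^2 + 5*x/2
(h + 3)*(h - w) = h^2 - h*w + 3*h - 3*w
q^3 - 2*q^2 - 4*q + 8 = (q - 2)^2*(q + 2)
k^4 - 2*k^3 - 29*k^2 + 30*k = k*(k - 6)*(k - 1)*(k + 5)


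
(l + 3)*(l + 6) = l^2 + 9*l + 18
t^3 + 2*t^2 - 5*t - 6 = (t - 2)*(t + 1)*(t + 3)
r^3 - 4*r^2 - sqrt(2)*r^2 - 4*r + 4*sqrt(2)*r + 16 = (r - 4)*(r - 2*sqrt(2))*(r + sqrt(2))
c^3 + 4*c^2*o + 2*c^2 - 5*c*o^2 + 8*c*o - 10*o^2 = (c + 2)*(c - o)*(c + 5*o)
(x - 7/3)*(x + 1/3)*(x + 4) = x^3 + 2*x^2 - 79*x/9 - 28/9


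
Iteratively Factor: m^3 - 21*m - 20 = (m + 1)*(m^2 - m - 20) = (m + 1)*(m + 4)*(m - 5)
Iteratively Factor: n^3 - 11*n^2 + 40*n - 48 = (n - 4)*(n^2 - 7*n + 12) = (n - 4)^2*(n - 3)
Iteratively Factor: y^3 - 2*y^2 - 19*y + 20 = (y + 4)*(y^2 - 6*y + 5) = (y - 5)*(y + 4)*(y - 1)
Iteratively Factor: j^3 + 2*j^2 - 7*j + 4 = (j + 4)*(j^2 - 2*j + 1) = (j - 1)*(j + 4)*(j - 1)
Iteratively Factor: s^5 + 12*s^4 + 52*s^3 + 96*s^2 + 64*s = (s + 2)*(s^4 + 10*s^3 + 32*s^2 + 32*s) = (s + 2)*(s + 4)*(s^3 + 6*s^2 + 8*s) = s*(s + 2)*(s + 4)*(s^2 + 6*s + 8) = s*(s + 2)*(s + 4)^2*(s + 2)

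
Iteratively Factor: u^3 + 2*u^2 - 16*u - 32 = (u + 4)*(u^2 - 2*u - 8) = (u + 2)*(u + 4)*(u - 4)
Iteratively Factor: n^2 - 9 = (n + 3)*(n - 3)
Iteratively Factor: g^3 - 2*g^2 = (g - 2)*(g^2) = g*(g - 2)*(g)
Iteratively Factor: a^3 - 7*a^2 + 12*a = (a - 3)*(a^2 - 4*a) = (a - 4)*(a - 3)*(a)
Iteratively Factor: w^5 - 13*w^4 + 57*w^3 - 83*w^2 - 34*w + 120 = (w - 4)*(w^4 - 9*w^3 + 21*w^2 + w - 30) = (w - 4)*(w - 2)*(w^3 - 7*w^2 + 7*w + 15) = (w - 4)*(w - 3)*(w - 2)*(w^2 - 4*w - 5) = (w - 4)*(w - 3)*(w - 2)*(w + 1)*(w - 5)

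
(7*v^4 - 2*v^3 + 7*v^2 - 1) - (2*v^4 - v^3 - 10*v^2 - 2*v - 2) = 5*v^4 - v^3 + 17*v^2 + 2*v + 1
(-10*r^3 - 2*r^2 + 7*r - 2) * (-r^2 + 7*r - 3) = 10*r^5 - 68*r^4 + 9*r^3 + 57*r^2 - 35*r + 6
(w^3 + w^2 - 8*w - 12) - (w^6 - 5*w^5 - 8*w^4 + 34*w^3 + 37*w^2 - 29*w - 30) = -w^6 + 5*w^5 + 8*w^4 - 33*w^3 - 36*w^2 + 21*w + 18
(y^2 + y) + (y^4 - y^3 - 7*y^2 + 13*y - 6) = y^4 - y^3 - 6*y^2 + 14*y - 6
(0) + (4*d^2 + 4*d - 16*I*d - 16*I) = 4*d^2 + 4*d - 16*I*d - 16*I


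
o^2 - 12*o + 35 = (o - 7)*(o - 5)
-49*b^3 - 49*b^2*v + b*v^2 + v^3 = (-7*b + v)*(b + v)*(7*b + v)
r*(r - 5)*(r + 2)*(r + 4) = r^4 + r^3 - 22*r^2 - 40*r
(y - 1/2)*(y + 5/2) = y^2 + 2*y - 5/4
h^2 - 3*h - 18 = (h - 6)*(h + 3)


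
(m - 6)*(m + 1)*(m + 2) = m^3 - 3*m^2 - 16*m - 12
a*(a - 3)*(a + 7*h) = a^3 + 7*a^2*h - 3*a^2 - 21*a*h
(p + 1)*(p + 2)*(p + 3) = p^3 + 6*p^2 + 11*p + 6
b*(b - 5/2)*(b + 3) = b^3 + b^2/2 - 15*b/2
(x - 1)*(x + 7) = x^2 + 6*x - 7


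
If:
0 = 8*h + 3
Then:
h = -3/8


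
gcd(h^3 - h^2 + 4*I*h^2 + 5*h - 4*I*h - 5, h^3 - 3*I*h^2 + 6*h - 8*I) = h - I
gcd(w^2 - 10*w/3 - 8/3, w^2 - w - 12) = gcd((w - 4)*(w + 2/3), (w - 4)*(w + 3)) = w - 4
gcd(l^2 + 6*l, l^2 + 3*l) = l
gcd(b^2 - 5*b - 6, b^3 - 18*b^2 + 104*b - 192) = b - 6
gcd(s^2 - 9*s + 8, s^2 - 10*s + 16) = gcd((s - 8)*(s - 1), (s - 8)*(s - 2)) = s - 8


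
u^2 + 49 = (u - 7*I)*(u + 7*I)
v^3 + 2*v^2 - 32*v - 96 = (v - 6)*(v + 4)^2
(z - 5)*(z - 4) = z^2 - 9*z + 20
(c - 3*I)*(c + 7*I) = c^2 + 4*I*c + 21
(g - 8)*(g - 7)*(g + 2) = g^3 - 13*g^2 + 26*g + 112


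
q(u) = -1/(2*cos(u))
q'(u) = -sin(u)/(2*cos(u)^2)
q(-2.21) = 0.84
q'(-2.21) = 1.13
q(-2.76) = 0.54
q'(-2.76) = 0.22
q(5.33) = -0.86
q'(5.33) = 1.22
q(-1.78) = 2.41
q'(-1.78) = 11.34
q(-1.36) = -2.39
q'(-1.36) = 11.17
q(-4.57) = 3.52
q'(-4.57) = -24.58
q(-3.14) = 0.50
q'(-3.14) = 0.00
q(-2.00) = 1.20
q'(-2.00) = 2.63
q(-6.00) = -0.52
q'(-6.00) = -0.15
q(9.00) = 0.55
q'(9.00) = -0.25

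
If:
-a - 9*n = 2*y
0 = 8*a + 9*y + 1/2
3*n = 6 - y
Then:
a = -325/34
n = -83/102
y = 287/34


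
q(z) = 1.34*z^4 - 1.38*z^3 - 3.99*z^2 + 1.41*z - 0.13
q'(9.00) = 3501.69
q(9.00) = 7475.09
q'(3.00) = 84.93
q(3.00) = 39.47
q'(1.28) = -4.35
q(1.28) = -4.16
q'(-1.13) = -2.59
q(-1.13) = -2.64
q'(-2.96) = -150.25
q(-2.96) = 99.39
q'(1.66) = 1.27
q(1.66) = -4.92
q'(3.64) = 176.01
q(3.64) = 120.82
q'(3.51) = 154.18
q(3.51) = 99.38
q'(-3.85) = -335.11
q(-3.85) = 308.46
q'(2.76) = 60.54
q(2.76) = 22.11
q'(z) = 5.36*z^3 - 4.14*z^2 - 7.98*z + 1.41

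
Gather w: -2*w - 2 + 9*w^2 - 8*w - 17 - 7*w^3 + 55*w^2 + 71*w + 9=-7*w^3 + 64*w^2 + 61*w - 10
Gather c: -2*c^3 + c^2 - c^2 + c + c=-2*c^3 + 2*c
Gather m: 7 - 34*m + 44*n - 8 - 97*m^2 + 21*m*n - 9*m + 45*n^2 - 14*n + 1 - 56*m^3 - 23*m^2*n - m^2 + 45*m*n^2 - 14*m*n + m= -56*m^3 + m^2*(-23*n - 98) + m*(45*n^2 + 7*n - 42) + 45*n^2 + 30*n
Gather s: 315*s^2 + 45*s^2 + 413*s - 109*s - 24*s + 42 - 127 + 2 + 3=360*s^2 + 280*s - 80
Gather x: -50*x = -50*x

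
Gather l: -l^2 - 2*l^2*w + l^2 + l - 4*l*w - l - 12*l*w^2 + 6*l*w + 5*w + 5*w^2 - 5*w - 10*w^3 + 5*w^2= -2*l^2*w + l*(-12*w^2 + 2*w) - 10*w^3 + 10*w^2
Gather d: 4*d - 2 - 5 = 4*d - 7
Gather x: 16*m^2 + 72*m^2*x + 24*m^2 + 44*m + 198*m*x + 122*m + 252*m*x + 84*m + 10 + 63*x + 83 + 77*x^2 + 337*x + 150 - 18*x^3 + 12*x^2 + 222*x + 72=40*m^2 + 250*m - 18*x^3 + 89*x^2 + x*(72*m^2 + 450*m + 622) + 315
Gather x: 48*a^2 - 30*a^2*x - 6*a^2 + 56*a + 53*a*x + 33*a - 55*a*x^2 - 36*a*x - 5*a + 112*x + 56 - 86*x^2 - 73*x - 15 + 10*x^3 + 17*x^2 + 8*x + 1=42*a^2 + 84*a + 10*x^3 + x^2*(-55*a - 69) + x*(-30*a^2 + 17*a + 47) + 42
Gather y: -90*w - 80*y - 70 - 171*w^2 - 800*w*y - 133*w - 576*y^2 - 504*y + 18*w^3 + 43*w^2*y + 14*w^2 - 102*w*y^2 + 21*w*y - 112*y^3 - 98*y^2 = 18*w^3 - 157*w^2 - 223*w - 112*y^3 + y^2*(-102*w - 674) + y*(43*w^2 - 779*w - 584) - 70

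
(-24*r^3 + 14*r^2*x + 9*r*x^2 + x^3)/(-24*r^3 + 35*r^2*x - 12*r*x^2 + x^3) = (24*r^2 + 10*r*x + x^2)/(24*r^2 - 11*r*x + x^2)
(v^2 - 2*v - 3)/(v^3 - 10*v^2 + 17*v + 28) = (v - 3)/(v^2 - 11*v + 28)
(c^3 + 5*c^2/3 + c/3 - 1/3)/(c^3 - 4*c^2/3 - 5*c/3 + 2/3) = (c + 1)/(c - 2)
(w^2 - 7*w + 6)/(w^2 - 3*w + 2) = (w - 6)/(w - 2)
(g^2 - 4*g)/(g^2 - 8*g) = (g - 4)/(g - 8)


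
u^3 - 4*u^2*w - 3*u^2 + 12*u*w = u*(u - 3)*(u - 4*w)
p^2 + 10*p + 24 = (p + 4)*(p + 6)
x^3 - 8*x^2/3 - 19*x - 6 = (x - 6)*(x + 1/3)*(x + 3)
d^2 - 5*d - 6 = (d - 6)*(d + 1)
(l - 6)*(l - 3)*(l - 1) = l^3 - 10*l^2 + 27*l - 18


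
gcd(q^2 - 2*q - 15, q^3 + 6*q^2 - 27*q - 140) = q - 5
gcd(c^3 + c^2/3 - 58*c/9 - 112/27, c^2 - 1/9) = 1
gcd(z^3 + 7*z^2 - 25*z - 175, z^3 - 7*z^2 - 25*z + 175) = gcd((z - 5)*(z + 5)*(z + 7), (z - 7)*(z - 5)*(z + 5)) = z^2 - 25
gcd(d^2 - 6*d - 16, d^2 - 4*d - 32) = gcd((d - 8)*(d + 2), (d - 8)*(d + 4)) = d - 8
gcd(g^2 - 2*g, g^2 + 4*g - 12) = g - 2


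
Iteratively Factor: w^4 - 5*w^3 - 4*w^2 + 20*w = (w - 5)*(w^3 - 4*w) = w*(w - 5)*(w^2 - 4) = w*(w - 5)*(w - 2)*(w + 2)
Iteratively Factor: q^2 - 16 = (q + 4)*(q - 4)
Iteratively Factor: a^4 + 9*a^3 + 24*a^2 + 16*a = (a + 4)*(a^3 + 5*a^2 + 4*a) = (a + 1)*(a + 4)*(a^2 + 4*a) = a*(a + 1)*(a + 4)*(a + 4)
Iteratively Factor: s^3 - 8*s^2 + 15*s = (s - 3)*(s^2 - 5*s) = s*(s - 3)*(s - 5)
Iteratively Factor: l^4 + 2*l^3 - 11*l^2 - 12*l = (l + 1)*(l^3 + l^2 - 12*l) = (l - 3)*(l + 1)*(l^2 + 4*l) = l*(l - 3)*(l + 1)*(l + 4)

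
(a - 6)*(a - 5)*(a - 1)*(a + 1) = a^4 - 11*a^3 + 29*a^2 + 11*a - 30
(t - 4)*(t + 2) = t^2 - 2*t - 8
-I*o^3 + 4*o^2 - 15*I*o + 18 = (o - 3*I)*(o + 6*I)*(-I*o + 1)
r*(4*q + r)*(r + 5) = 4*q*r^2 + 20*q*r + r^3 + 5*r^2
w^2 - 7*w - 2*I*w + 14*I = (w - 7)*(w - 2*I)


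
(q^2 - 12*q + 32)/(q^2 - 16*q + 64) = (q - 4)/(q - 8)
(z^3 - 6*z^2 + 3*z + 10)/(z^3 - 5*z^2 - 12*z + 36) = (z^2 - 4*z - 5)/(z^2 - 3*z - 18)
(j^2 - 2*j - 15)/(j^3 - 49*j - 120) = (j - 5)/(j^2 - 3*j - 40)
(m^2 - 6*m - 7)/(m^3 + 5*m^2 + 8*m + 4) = (m - 7)/(m^2 + 4*m + 4)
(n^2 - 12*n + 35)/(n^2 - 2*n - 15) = (n - 7)/(n + 3)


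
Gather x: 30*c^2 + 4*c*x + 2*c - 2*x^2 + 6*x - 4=30*c^2 + 2*c - 2*x^2 + x*(4*c + 6) - 4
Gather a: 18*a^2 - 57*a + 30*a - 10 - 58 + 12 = 18*a^2 - 27*a - 56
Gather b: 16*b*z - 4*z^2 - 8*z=16*b*z - 4*z^2 - 8*z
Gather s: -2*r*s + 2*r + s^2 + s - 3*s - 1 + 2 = 2*r + s^2 + s*(-2*r - 2) + 1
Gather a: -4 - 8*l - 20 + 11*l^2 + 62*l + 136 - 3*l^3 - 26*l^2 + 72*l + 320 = -3*l^3 - 15*l^2 + 126*l + 432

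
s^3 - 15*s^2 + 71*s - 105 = (s - 7)*(s - 5)*(s - 3)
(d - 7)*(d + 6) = d^2 - d - 42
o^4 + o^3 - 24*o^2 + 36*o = o*(o - 3)*(o - 2)*(o + 6)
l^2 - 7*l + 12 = (l - 4)*(l - 3)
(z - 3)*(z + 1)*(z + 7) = z^3 + 5*z^2 - 17*z - 21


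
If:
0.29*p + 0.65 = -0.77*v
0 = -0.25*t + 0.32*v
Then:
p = -2.6551724137931*v - 2.24137931034483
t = 1.28*v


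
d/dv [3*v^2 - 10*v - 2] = 6*v - 10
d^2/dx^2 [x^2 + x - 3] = 2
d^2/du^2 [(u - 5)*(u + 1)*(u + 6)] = 6*u + 4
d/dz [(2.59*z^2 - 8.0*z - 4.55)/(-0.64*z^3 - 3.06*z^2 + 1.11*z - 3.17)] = (1.6576*z^4 - 10.24*z^3 - 30.3411*z^2 - 44.2666*z + 30.4105)/(0.4096*z^6 + 3.9168*z^5 + 7.9428*z^4 - 2.7356*z^3 + 20.6325*z^2 - 7.0374*z + 10.0489)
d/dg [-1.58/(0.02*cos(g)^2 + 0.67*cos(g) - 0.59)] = -(0.0632*cos(g) + 1.0586)*sin(g)/(0.02*cos(g)^2 + 0.67*cos(g) - 0.59)^2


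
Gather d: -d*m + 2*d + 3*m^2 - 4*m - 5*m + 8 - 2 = d*(2 - m) + 3*m^2 - 9*m + 6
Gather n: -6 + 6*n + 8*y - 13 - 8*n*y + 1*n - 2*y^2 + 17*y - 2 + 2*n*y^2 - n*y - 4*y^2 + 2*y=n*(2*y^2 - 9*y + 7) - 6*y^2 + 27*y - 21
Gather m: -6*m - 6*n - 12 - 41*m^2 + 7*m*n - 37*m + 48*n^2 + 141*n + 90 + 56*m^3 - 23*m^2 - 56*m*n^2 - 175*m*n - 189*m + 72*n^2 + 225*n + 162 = 56*m^3 - 64*m^2 + m*(-56*n^2 - 168*n - 232) + 120*n^2 + 360*n + 240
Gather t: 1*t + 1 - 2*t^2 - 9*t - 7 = -2*t^2 - 8*t - 6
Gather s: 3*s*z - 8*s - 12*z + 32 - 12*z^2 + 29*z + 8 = s*(3*z - 8) - 12*z^2 + 17*z + 40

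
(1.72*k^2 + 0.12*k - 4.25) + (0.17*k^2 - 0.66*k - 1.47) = 1.89*k^2 - 0.54*k - 5.72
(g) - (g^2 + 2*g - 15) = -g^2 - g + 15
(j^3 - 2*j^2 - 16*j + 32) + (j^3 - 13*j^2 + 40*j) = 2*j^3 - 15*j^2 + 24*j + 32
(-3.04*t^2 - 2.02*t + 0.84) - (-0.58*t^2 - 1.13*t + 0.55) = -2.46*t^2 - 0.89*t + 0.29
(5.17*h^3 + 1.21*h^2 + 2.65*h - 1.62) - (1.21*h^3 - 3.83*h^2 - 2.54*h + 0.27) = 3.96*h^3 + 5.04*h^2 + 5.19*h - 1.89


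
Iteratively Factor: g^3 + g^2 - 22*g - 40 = (g + 2)*(g^2 - g - 20) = (g - 5)*(g + 2)*(g + 4)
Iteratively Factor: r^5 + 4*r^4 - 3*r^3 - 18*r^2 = (r + 3)*(r^4 + r^3 - 6*r^2) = (r - 2)*(r + 3)*(r^3 + 3*r^2) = r*(r - 2)*(r + 3)*(r^2 + 3*r) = r^2*(r - 2)*(r + 3)*(r + 3)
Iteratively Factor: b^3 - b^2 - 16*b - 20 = (b + 2)*(b^2 - 3*b - 10) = (b + 2)^2*(b - 5)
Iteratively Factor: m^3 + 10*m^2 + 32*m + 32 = (m + 2)*(m^2 + 8*m + 16) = (m + 2)*(m + 4)*(m + 4)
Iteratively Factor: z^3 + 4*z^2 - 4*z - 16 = (z + 2)*(z^2 + 2*z - 8) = (z - 2)*(z + 2)*(z + 4)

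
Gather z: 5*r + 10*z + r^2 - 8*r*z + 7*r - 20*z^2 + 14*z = r^2 + 12*r - 20*z^2 + z*(24 - 8*r)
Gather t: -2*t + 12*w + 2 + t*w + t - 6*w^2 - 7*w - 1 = t*(w - 1) - 6*w^2 + 5*w + 1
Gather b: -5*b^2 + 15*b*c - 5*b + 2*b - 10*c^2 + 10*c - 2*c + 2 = -5*b^2 + b*(15*c - 3) - 10*c^2 + 8*c + 2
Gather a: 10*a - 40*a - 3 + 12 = 9 - 30*a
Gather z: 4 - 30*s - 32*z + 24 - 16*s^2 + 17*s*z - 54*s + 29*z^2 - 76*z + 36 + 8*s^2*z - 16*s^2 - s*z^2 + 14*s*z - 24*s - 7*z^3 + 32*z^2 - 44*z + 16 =-32*s^2 - 108*s - 7*z^3 + z^2*(61 - s) + z*(8*s^2 + 31*s - 152) + 80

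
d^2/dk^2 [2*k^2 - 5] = 4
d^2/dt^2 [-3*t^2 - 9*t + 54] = -6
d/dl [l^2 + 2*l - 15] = 2*l + 2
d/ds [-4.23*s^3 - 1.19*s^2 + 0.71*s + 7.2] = -12.69*s^2 - 2.38*s + 0.71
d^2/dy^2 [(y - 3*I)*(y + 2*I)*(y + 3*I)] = 6*y + 4*I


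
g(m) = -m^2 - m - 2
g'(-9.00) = 17.00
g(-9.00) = -74.00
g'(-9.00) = 17.00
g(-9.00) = -74.00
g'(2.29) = -5.58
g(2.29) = -9.53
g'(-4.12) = 7.24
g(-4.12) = -14.85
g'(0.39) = -1.78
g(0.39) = -2.54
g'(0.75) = -2.50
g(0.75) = -3.31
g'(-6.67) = 12.34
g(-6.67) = -39.82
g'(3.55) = -8.10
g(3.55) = -18.15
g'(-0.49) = -0.02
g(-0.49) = -1.75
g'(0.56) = -2.12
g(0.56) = -2.87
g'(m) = -2*m - 1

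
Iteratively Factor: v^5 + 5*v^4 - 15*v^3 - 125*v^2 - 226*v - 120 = (v + 2)*(v^4 + 3*v^3 - 21*v^2 - 83*v - 60) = (v - 5)*(v + 2)*(v^3 + 8*v^2 + 19*v + 12) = (v - 5)*(v + 2)*(v + 4)*(v^2 + 4*v + 3) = (v - 5)*(v + 2)*(v + 3)*(v + 4)*(v + 1)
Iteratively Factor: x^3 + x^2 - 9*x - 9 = (x - 3)*(x^2 + 4*x + 3) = (x - 3)*(x + 1)*(x + 3)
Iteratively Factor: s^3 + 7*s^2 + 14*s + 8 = (s + 1)*(s^2 + 6*s + 8) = (s + 1)*(s + 2)*(s + 4)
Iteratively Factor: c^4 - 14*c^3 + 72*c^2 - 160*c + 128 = (c - 4)*(c^3 - 10*c^2 + 32*c - 32) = (c - 4)*(c - 2)*(c^2 - 8*c + 16) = (c - 4)^2*(c - 2)*(c - 4)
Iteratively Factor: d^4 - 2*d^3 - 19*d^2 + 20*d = (d - 5)*(d^3 + 3*d^2 - 4*d) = (d - 5)*(d - 1)*(d^2 + 4*d) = d*(d - 5)*(d - 1)*(d + 4)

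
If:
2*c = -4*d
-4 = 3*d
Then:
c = 8/3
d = -4/3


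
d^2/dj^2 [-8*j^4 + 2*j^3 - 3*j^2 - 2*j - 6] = -96*j^2 + 12*j - 6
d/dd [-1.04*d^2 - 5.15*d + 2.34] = -2.08*d - 5.15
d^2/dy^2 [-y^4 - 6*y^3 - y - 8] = 12*y*(-y - 3)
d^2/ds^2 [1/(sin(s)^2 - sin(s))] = (-4 - 1/sin(s) + 4/sin(s)^2 - 2/sin(s)^3)/(sin(s) - 1)^2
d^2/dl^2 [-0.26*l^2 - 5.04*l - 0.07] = -0.520000000000000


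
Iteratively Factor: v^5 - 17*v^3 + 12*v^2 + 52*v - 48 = (v + 2)*(v^4 - 2*v^3 - 13*v^2 + 38*v - 24) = (v - 1)*(v + 2)*(v^3 - v^2 - 14*v + 24) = (v - 3)*(v - 1)*(v + 2)*(v^2 + 2*v - 8) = (v - 3)*(v - 2)*(v - 1)*(v + 2)*(v + 4)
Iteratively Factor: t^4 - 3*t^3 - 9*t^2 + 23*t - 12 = (t - 4)*(t^3 + t^2 - 5*t + 3) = (t - 4)*(t - 1)*(t^2 + 2*t - 3) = (t - 4)*(t - 1)^2*(t + 3)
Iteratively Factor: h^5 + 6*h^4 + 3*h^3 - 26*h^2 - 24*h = (h + 3)*(h^4 + 3*h^3 - 6*h^2 - 8*h) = (h + 1)*(h + 3)*(h^3 + 2*h^2 - 8*h) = (h + 1)*(h + 3)*(h + 4)*(h^2 - 2*h) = h*(h + 1)*(h + 3)*(h + 4)*(h - 2)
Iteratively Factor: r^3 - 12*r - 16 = (r + 2)*(r^2 - 2*r - 8) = (r - 4)*(r + 2)*(r + 2)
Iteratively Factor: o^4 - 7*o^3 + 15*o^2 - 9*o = (o)*(o^3 - 7*o^2 + 15*o - 9) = o*(o - 1)*(o^2 - 6*o + 9) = o*(o - 3)*(o - 1)*(o - 3)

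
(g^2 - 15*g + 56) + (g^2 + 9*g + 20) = 2*g^2 - 6*g + 76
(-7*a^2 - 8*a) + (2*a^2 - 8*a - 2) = -5*a^2 - 16*a - 2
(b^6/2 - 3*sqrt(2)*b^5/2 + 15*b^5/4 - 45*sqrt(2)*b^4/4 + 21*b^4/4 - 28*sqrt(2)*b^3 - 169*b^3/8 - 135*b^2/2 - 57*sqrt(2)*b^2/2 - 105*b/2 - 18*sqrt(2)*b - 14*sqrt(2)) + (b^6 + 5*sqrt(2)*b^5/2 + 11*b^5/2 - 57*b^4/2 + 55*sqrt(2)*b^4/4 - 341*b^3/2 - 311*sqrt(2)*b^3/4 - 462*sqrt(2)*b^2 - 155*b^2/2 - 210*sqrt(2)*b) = 3*b^6/2 + sqrt(2)*b^5 + 37*b^5/4 - 93*b^4/4 + 5*sqrt(2)*b^4/2 - 1533*b^3/8 - 423*sqrt(2)*b^3/4 - 981*sqrt(2)*b^2/2 - 145*b^2 - 228*sqrt(2)*b - 105*b/2 - 14*sqrt(2)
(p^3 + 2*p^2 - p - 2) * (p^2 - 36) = p^5 + 2*p^4 - 37*p^3 - 74*p^2 + 36*p + 72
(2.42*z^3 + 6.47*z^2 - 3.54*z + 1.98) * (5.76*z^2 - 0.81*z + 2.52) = 13.9392*z^5 + 35.307*z^4 - 19.5327*z^3 + 30.5766*z^2 - 10.5246*z + 4.9896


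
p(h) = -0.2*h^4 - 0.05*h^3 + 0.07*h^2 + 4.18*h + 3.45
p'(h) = -0.8*h^3 - 0.15*h^2 + 0.14*h + 4.18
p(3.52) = -13.85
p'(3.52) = -32.08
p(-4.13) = -67.28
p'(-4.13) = 57.40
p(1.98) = 8.54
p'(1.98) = -2.34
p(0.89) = 7.06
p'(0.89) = 3.62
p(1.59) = 8.79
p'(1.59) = 0.81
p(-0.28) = 2.28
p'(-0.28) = 4.15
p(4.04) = -35.10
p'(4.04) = -50.45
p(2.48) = 5.92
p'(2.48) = -8.60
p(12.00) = -4169.91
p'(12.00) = -1398.14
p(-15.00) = -9999.75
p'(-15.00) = 2668.33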